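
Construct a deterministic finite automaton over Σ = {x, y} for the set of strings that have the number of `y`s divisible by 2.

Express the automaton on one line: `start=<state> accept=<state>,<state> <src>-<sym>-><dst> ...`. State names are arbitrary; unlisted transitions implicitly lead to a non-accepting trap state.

start=A accept=A A-x->A A-y->B B-x->B B-y->A

The only thing that matters is how many `y`s have appeared, reduced mod 2. Use one state per residue: A for 0, …, B for 1. Reading `y` moves to the next residue; anything else stays put. A is accepting.
2 states suffice.
       x  y 
>* A   A  B 
   B   B  A 
(> = start, * = accepting)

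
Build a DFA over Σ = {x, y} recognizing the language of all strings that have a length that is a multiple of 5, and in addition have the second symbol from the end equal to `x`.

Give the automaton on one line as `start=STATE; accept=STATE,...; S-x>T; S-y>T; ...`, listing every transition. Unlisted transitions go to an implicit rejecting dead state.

start=S0; accept=S6; S0-x>S1; S0-y>S1; S1-x>S2; S1-y>S2; S2-x>S3; S2-y>S3; S3-x>S4; S3-y>S5; S4-x>S6; S4-y>S6; S5-x>S0; S5-y>S0; S6-x>S1; S6-y>S1

Build one automaton per condition and run them in lockstep. The first has 5 states tracking the input length modulo 5; the second has 7 states tracking the last 2 symbols read. A product state is a pair (one from each), accepting exactly when both do. Minimizing collapses redundant product states.
A 7-state machine:
        x   y  
>  S0   S1  S1 
   S1   S2  S2 
   S2   S3  S3 
   S3   S4  S5 
   S4   S6  S6 
   S5   S0  S0 
 * S6   S1  S1 
(> = start, * = accepting)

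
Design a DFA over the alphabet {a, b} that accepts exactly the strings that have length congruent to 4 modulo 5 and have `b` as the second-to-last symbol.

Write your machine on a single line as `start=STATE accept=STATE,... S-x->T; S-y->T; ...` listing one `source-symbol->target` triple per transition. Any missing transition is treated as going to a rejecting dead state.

start=s0; accept=s13,s14; s0-a->s1; s0-b->s2; s1-a->s3; s1-b->s4; s2-a->s5; s2-b->s6; s3-a->s7; s3-b->s8; s4-a->s9; s4-b->s10; s5-a->s7; s5-b->s8; s6-a->s9; s6-b->s10; s7-a->s11; s7-b->s12; s8-a->s13; s8-b->s14; s9-a->s11; s9-b->s12; s10-a->s13; s10-b->s14; s11-a->s15; s11-b->s16; s12-a->s17; s12-b->s18; s13-a->s15; s13-b->s16; s14-a->s17; s14-b->s18; s15-a->s19; s15-b->s20; s16-a->s21; s16-b->s22; s17-a->s19; s17-b->s20; s18-a->s21; s18-b->s22; s19-a->s3; s19-b->s4; s20-a->s5; s20-b->s6; s21-a->s3; s21-b->s4; s22-a->s5; s22-b->s6

Handle the two conditions separately and then intersect. The first has 5 states tracking the input length modulo 5; the second has 7 states tracking the last 2 symbols read. A product state is a pair (one from each), accepting exactly when both do.
          a    b  
>  s0     s1   s2 
   s1     s3   s4 
   s2     s5   s6 
   s3     s7   s8 
   s4     s9  s10 
   s5     s7   s8 
   s6     s9  s10 
   s7    s11  s12 
   s8    s13  s14 
   s9    s11  s12 
   s10   s13  s14 
   s11   s15  s16 
   s12   s17  s18 
 * s13   s15  s16 
 * s14   s17  s18 
   s15   s19  s20 
   s16   s21  s22 
   s17   s19  s20 
   s18   s21  s22 
   s19    s3   s4 
   s20    s5   s6 
   s21    s3   s4 
   s22    s5   s6 
(> = start, * = accepting)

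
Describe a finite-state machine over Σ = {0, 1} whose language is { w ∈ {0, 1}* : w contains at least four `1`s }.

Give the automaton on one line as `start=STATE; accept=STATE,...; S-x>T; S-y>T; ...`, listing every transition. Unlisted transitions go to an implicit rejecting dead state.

start=A; accept=E,F; A-0>A; A-1>B; B-0>B; B-1>C; C-0>C; C-1>D; D-0>D; D-1>E; E-0>E; E-1>F; F-0>F; F-1>F

Count `1`s, saturating at 5: states A through E mean 0 through 4 `1`s seen; F means more than 4. Each `1` increments (capped at F); other symbols loop. Accept from {E, F}.
With 6 states:
       0  1 
>  A   A  B 
   B   B  C 
   C   C  D 
   D   D  E 
 * E   E  F 
 * F   F  F 
(> = start, * = accepting)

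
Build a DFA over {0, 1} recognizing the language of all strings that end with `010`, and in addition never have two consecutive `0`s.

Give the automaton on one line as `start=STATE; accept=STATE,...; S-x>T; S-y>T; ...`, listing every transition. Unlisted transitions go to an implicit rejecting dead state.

start=A; accept=E; A-0>B; A-1>A; B-0>C; B-1>D; C-0>C; C-1>C; D-0>E; D-1>A; E-0>C; E-1>D

Handle the two conditions separately and then intersect. One (4 states) tracks how much of the suffix `010` has currently been matched; the other (3 states) tracks partial matches of the forbidden pattern `00`. Each combined state is a pair, one component from each; accept when both components accept. After merging equivalent states the machine shrinks.
With 5 states:
       0  1 
>  A   B  A 
   B   C  D 
   C   C  C 
   D   E  A 
 * E   C  D 
(> = start, * = accepting)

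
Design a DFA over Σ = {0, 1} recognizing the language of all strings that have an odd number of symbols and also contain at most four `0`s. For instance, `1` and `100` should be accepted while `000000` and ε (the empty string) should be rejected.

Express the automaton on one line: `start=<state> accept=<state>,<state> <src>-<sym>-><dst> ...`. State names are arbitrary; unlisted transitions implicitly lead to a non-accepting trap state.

start=s0 accept=s1,s2,s5,s6,s10 s0-0->s1 s0-1->s2 s1-0->s3 s1-1->s4 s2-0->s4 s2-1->s0 s3-0->s5 s3-1->s6 s4-0->s6 s4-1->s1 s5-0->s7 s5-1->s8 s6-0->s8 s6-1->s3 s7-0->s9 s7-1->s10 s8-0->s10 s8-1->s5 s9-0->s11 s9-1->s11 s10-0->s11 s10-1->s7 s11-0->s9 s11-1->s9

Build one automaton per condition and run them in lockstep. The first has 2 states tracking the input length modulo 2; the second has 6 states tracking the count of `0`s, saturating at 5. A product state is a pair (one from each), accepting exactly when both do.
          0    1  
>  s0     s1   s2 
 * s1     s3   s4 
 * s2     s4   s0 
   s3     s5   s6 
   s4     s6   s1 
 * s5     s7   s8 
 * s6     s8   s3 
   s7     s9  s10 
   s8    s10   s5 
   s9    s11  s11 
 * s10   s11   s7 
   s11    s9   s9 
(> = start, * = accepting)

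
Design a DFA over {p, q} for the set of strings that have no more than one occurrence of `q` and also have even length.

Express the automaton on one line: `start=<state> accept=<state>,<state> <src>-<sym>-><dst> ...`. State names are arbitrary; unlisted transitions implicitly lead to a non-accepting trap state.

Build one automaton per condition and run them in lockstep. The first has 3 states tracking the count of `q`s, saturating at 2; the second has 2 states tracking the input length modulo 2. A product state is a pair (one from each), accepting exactly when both do.
6 states suffice.
        p   q  
>* s0   s1  s2 
   s1   s0  s3 
   s2   s3  s4 
 * s3   s2  s5 
   s4   s5  s5 
   s5   s4  s4 
(> = start, * = accepting)

start=s0 accept=s0,s3 s0-p->s1 s0-q->s2 s1-p->s0 s1-q->s3 s2-p->s3 s2-q->s4 s3-p->s2 s3-q->s5 s4-p->s5 s4-q->s5 s5-p->s4 s5-q->s4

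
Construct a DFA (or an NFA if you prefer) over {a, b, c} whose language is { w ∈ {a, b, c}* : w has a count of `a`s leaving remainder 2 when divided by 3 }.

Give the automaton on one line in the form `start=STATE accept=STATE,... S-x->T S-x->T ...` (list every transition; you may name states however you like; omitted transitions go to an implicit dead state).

The only thing that matters is how many `a`s have appeared, reduced mod 3. Use one state per residue: s0 for 0, …, s2 for 2. Reading `a` moves to the next residue; anything else stays put. s2 is accepting.
A 3-state machine:
        a   b   c  
>  s0   s1  s0  s0 
   s1   s2  s1  s1 
 * s2   s0  s2  s2 
(> = start, * = accepting)

start=s0 accept=s2 s0-a->s1 s0-b->s0 s0-c->s0 s1-a->s2 s1-b->s1 s1-c->s1 s2-a->s0 s2-b->s2 s2-c->s2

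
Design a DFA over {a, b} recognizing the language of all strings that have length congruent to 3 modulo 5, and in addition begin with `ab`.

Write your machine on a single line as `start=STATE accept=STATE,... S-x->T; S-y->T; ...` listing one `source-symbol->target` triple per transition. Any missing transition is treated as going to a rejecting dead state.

Handle the two conditions separately and then intersect. The first has 5 states tracking the input length modulo 5; the second has 4 states tracking whether the input so far still matches the prefix `ab`. A product state is a pair (one from each), accepting exactly when both do. Minimizing collapses redundant product states.
8 states suffice.
        a   b  
>  S0   S1  S2 
   S1   S2  S3 
   S2   S2  S2 
   S3   S4  S4 
 * S4   S5  S5 
   S5   S6  S6 
   S6   S7  S7 
   S7   S3  S3 
(> = start, * = accepting)

start=S0; accept=S4; S0-a->S1; S0-b->S2; S1-a->S2; S1-b->S3; S2-a->S2; S2-b->S2; S3-a->S4; S3-b->S4; S4-a->S5; S4-b->S5; S5-a->S6; S5-b->S6; S6-a->S7; S6-b->S7; S7-a->S3; S7-b->S3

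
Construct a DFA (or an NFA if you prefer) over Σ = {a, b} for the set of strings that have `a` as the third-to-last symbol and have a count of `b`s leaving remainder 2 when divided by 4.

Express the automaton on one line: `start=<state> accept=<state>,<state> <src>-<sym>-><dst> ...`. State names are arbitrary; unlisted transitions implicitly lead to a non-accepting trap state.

Build one automaton per condition and run them in lockstep. The first has 15 states tracking the last 3 symbols read; the second has 4 states tracking the count of `b`s modulo 4. A product state is a pair (one from each), accepting exactly when both do. Equivalent product states are then merged.
          a    b  
>  q0     q1   q2 
   q1     q1   q3 
   q2     q4   q5 
   q3     q4   q6 
   q4     q7   q8 
   q5     q9  q10 
 * q6     q9  q10 
   q7     q7  q11 
   q8    q12  q10 
   q9    q13  q10 
   q10   q10   q0 
 * q11   q12  q10 
 * q12   q13  q10 
   q13   q14  q10 
 * q14   q14  q10 
(> = start, * = accepting)

start=q0 accept=q6,q11,q12,q14 q0-a->q1 q0-b->q2 q1-a->q1 q1-b->q3 q2-a->q4 q2-b->q5 q3-a->q4 q3-b->q6 q4-a->q7 q4-b->q8 q5-a->q9 q5-b->q10 q6-a->q9 q6-b->q10 q7-a->q7 q7-b->q11 q8-a->q12 q8-b->q10 q9-a->q13 q9-b->q10 q10-a->q10 q10-b->q0 q11-a->q12 q11-b->q10 q12-a->q13 q12-b->q10 q13-a->q14 q13-b->q10 q14-a->q14 q14-b->q10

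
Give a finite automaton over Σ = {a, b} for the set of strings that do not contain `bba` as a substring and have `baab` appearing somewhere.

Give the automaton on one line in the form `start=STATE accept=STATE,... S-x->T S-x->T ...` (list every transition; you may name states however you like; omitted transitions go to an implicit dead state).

Run two small machines in parallel and take their product. One (4 states) tracks partial matches of the forbidden pattern `bba`; the other (5 states) tracks whether and how much of `baab` has been seen. Each combined state is a pair, one component from each; accept when both components accept. Equivalent product states are then merged.
        a   b  
>  S0   S0  S1 
   S1   S2  S3 
   S2   S4  S1 
   S3   S3  S3 
   S4   S0  S5 
 * S5   S6  S7 
 * S6   S6  S5 
 * S7   S3  S7 
(> = start, * = accepting)

start=S0 accept=S5,S6,S7 S0-a->S0 S0-b->S1 S1-a->S2 S1-b->S3 S2-a->S4 S2-b->S1 S3-a->S3 S3-b->S3 S4-a->S0 S4-b->S5 S5-a->S6 S5-b->S7 S6-a->S6 S6-b->S5 S7-a->S3 S7-b->S7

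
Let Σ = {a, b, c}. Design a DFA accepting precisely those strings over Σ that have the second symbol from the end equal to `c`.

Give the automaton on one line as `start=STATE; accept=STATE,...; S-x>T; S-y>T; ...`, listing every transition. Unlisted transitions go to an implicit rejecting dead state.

A DFA must remember the last 2 symbols (since which symbol is second-to-last isn't known until the input ends). Use one state per possible window of the last ≤2 symbols; accept from those whose window starts with `c`.
A 13-state machine:
          a    b    c  
>  q0     q1   q2   q3 
   q1     q4   q5   q6 
   q2     q7   q8   q9 
   q3    q10  q11  q12 
   q4     q4   q5   q6 
   q5     q7   q8   q9 
   q6    q10  q11  q12 
   q7     q4   q5   q6 
   q8     q7   q8   q9 
   q9    q10  q11  q12 
 * q10    q4   q5   q6 
 * q11    q7   q8   q9 
 * q12   q10  q11  q12 
(> = start, * = accepting)

start=q0; accept=q10,q11,q12; q0-a>q1; q0-b>q2; q0-c>q3; q1-a>q4; q1-b>q5; q1-c>q6; q2-a>q7; q2-b>q8; q2-c>q9; q3-a>q10; q3-b>q11; q3-c>q12; q4-a>q4; q4-b>q5; q4-c>q6; q5-a>q7; q5-b>q8; q5-c>q9; q6-a>q10; q6-b>q11; q6-c>q12; q7-a>q4; q7-b>q5; q7-c>q6; q8-a>q7; q8-b>q8; q8-c>q9; q9-a>q10; q9-b>q11; q9-c>q12; q10-a>q4; q10-b>q5; q10-c>q6; q11-a>q7; q11-b>q8; q11-c>q9; q12-a>q10; q12-b>q11; q12-c>q12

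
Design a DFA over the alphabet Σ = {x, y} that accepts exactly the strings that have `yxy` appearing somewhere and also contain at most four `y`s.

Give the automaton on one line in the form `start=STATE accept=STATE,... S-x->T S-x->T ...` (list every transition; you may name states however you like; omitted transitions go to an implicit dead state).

start=q0 accept=q5,q8,q12 q0-x->q0 q0-y->q1 q1-x->q2 q1-y->q3 q2-x->q4 q2-y->q5 q3-x->q6 q3-y->q7 q4-x->q4 q4-y->q3 q5-x->q5 q5-y->q8 q6-x->q9 q6-y->q8 q7-x->q10 q7-y->q11 q8-x->q8 q8-y->q12 q9-x->q9 q9-y->q7 q10-x->q11 q10-y->q12 q11-x->q11 q11-y->q11 q12-x->q12 q12-y->q11

Run two small machines in parallel and take their product. One (4 states) tracks whether and how much of `yxy` has been seen; the other (6 states) tracks the count of `y`s, saturating at 5. Each combined state is a pair, one component from each; accept when both components accept. Minimizing collapses redundant product states.
          x    y  
>  q0     q0   q1 
   q1     q2   q3 
   q2     q4   q5 
   q3     q6   q7 
   q4     q4   q3 
 * q5     q5   q8 
   q6     q9   q8 
   q7    q10  q11 
 * q8     q8  q12 
   q9     q9   q7 
   q10   q11  q12 
   q11   q11  q11 
 * q12   q12  q11 
(> = start, * = accepting)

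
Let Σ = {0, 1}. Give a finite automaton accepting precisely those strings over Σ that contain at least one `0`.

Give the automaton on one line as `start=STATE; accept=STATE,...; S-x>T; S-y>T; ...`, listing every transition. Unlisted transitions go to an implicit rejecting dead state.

start=S0; accept=S1,S2; S0-0>S1; S0-1>S0; S1-0>S2; S1-1>S1; S2-0>S2; S2-1>S2

Count `0`s, saturating at 2: state S0 means no `0` yet, S1 means one `0` seen, S2 means more than one. Each `0` increments (capped at S2); other symbols loop. Accept from {S1, S2}.
3 states suffice.
        0   1  
>  S0   S1  S0 
 * S1   S2  S1 
 * S2   S2  S2 
(> = start, * = accepting)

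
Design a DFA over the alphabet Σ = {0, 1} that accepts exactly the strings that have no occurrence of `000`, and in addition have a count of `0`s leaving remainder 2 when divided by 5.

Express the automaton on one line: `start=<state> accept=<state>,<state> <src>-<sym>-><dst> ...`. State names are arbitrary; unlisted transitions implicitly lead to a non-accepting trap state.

start=q0 accept=q2,q5,q6 q0-0->q1 q0-1->q0 q1-0->q2 q1-1->q3 q2-0->q4 q2-1->q5 q3-0->q6 q3-1->q3 q4-0->q7 q4-1->q4 q5-0->q8 q5-1->q5 q6-0->q9 q6-1->q5 q7-0->q10 q7-1->q7 q8-0->q11 q8-1->q12 q9-0->q7 q9-1->q12 q10-0->q13 q10-1->q10 q11-0->q10 q11-1->q14 q12-0->q15 q12-1->q12 q13-0->q16 q13-1->q13 q14-0->q17 q14-1->q14 q15-0->q18 q15-1->q14 q16-0->q4 q16-1->q16 q17-0->q19 q17-1->q0 q18-0->q13 q18-1->q0 q19-0->q16 q19-1->q3

Run two small machines in parallel and take their product. One (4 states) tracks partial matches of the forbidden pattern `000`; the other (5 states) tracks the count of `0`s modulo 5. Each combined state is a pair, one component from each; accept when both components accept.
A 20-state machine:
          0    1  
>  q0     q1   q0 
   q1     q2   q3 
 * q2     q4   q5 
   q3     q6   q3 
   q4     q7   q4 
 * q5     q8   q5 
 * q6     q9   q5 
   q7    q10   q7 
   q8    q11  q12 
   q9     q7  q12 
   q10   q13  q10 
   q11   q10  q14 
   q12   q15  q12 
   q13   q16  q13 
   q14   q17  q14 
   q15   q18  q14 
   q16    q4  q16 
   q17   q19   q0 
   q18   q13   q0 
   q19   q16   q3 
(> = start, * = accepting)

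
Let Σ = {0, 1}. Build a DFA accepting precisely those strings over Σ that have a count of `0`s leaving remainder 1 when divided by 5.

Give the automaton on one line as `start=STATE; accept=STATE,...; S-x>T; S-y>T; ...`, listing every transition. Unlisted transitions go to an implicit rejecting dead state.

The only thing that matters is how many `0`s have appeared, reduced mod 5. Use one state per residue: s0 for 0, …, s4 for 4. Reading `0` moves to the next residue; anything else stays put. s1 is accepting.
A 5-state machine:
        0   1  
>  s0   s1  s0 
 * s1   s2  s1 
   s2   s3  s2 
   s3   s4  s3 
   s4   s0  s4 
(> = start, * = accepting)

start=s0; accept=s1; s0-0>s1; s0-1>s0; s1-0>s2; s1-1>s1; s2-0>s3; s2-1>s2; s3-0>s4; s3-1>s3; s4-0>s0; s4-1>s4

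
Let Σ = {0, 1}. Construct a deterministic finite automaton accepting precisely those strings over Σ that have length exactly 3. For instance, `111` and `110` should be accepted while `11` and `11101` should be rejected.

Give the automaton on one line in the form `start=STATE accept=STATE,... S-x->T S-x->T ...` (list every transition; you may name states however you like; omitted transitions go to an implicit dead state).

We only need to distinguish lengths 0, 1, …, 3, and '>3'. Chain s0 → s1 → s2 → s3 → s4 on every symbol, with s4 looping. Accepting states: {s3}.
A 5-state machine:
        0   1  
>  s0   s1  s1 
   s1   s2  s2 
   s2   s3  s3 
 * s3   s4  s4 
   s4   s4  s4 
(> = start, * = accepting)

start=s0 accept=s3 s0-0->s1 s0-1->s1 s1-0->s2 s1-1->s2 s2-0->s3 s2-1->s3 s3-0->s4 s3-1->s4 s4-0->s4 s4-1->s4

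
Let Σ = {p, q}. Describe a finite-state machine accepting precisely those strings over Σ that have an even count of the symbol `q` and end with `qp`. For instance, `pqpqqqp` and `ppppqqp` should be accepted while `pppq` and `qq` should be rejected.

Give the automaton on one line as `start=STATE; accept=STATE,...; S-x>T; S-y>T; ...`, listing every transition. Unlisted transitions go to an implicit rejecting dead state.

start=S0; accept=S3; S0-p>S0; S0-q>S1; S1-p>S1; S1-q>S2; S2-p>S3; S2-q>S1; S3-p>S0; S3-q>S1

Build one automaton per condition and run them in lockstep. One (2 states) tracks the count of `q`s modulo 2; the other (3 states) tracks how much of the suffix `qp` has currently been matched. Each combined state is a pair, one component from each; accept when both components accept. Equivalent product states are then merged.
With 4 states:
        p   q  
>  S0   S0  S1 
   S1   S1  S2 
   S2   S3  S1 
 * S3   S0  S1 
(> = start, * = accepting)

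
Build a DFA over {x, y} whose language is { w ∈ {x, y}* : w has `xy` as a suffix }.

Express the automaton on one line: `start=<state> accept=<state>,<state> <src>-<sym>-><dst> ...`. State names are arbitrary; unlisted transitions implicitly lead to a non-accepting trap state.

start=s0 accept=s2 s0-x->s1 s0-y->s0 s1-x->s1 s1-y->s2 s2-x->s1 s2-y->s0

Remember how much of `xy` the current input suffix matches. State s0 means no match yet; s1 means the last symbol is `x`; s2 means the last 2 symbols are `xy`. Only s2 accepts. On a mismatch, fall back to the longest proper suffix that is still a prefix of `xy`.
With 3 states:
        x   y  
>  s0   s1  s0 
   s1   s1  s2 
 * s2   s1  s0 
(> = start, * = accepting)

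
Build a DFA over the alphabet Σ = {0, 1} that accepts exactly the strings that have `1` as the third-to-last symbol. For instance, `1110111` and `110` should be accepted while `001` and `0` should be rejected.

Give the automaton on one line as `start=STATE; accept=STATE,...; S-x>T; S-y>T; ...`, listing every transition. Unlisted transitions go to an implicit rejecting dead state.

start=q0; accept=q11,q12,q13,q14; q0-0>q1; q0-1>q2; q1-0>q3; q1-1>q4; q2-0>q5; q2-1>q6; q3-0>q7; q3-1>q8; q4-0>q9; q4-1>q10; q5-0>q11; q5-1>q12; q6-0>q13; q6-1>q14; q7-0>q7; q7-1>q8; q8-0>q9; q8-1>q10; q9-0>q11; q9-1>q12; q10-0>q13; q10-1>q14; q11-0>q7; q11-1>q8; q12-0>q9; q12-1>q10; q13-0>q11; q13-1>q12; q14-0>q13; q14-1>q14

A DFA must remember the last 3 symbols (since which symbol is third-to-last isn't known until the input ends). Use one state per possible window of the last ≤3 symbols; accept from those whose window starts with `1`.
A 15-state machine:
          0    1  
>  q0     q1   q2 
   q1     q3   q4 
   q2     q5   q6 
   q3     q7   q8 
   q4     q9  q10 
   q5    q11  q12 
   q6    q13  q14 
   q7     q7   q8 
   q8     q9  q10 
   q9    q11  q12 
   q10   q13  q14 
 * q11    q7   q8 
 * q12    q9  q10 
 * q13   q11  q12 
 * q14   q13  q14 
(> = start, * = accepting)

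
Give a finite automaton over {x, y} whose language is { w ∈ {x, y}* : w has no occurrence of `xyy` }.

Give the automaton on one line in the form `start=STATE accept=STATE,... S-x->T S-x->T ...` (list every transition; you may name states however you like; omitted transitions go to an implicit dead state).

This is the complement of 'contains `xyy`'. Use the same substring-matching states — A through D holding how much of `xyy` has just been matched — but flip the accepting set: everything except the trap D accepts.
A 4-state machine:
       x  y 
>* A   B  A 
 * B   B  C 
 * C   B  D 
   D   D  D 
(> = start, * = accepting)

start=A accept=A,B,C A-x->B A-y->A B-x->B B-y->C C-x->B C-y->D D-x->D D-y->D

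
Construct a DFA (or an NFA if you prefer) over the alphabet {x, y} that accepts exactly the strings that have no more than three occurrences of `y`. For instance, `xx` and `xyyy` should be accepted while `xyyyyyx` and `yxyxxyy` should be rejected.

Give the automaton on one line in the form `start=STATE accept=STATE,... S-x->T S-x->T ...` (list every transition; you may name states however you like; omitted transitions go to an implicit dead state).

Count `y`s, saturating at 4: states q0 through q3 mean 0 through 3 `y`s seen; q4 means more than 3. Each `y` increments (capped at q4); other symbols loop. Accept from {q0, q1, q2, q3}.
With 5 states:
        x   y  
>* q0   q0  q1 
 * q1   q1  q2 
 * q2   q2  q3 
 * q3   q3  q4 
   q4   q4  q4 
(> = start, * = accepting)

start=q0 accept=q0,q1,q2,q3 q0-x->q0 q0-y->q1 q1-x->q1 q1-y->q2 q2-x->q2 q2-y->q3 q3-x->q3 q3-y->q4 q4-x->q4 q4-y->q4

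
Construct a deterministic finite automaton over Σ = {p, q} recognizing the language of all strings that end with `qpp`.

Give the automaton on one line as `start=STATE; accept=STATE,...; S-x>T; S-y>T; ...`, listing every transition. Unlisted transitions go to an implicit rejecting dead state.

start=S0; accept=S3; S0-p>S0; S0-q>S1; S1-p>S2; S1-q>S1; S2-p>S3; S2-q>S1; S3-p>S0; S3-q>S1

Remember how much of `qpp` the current input suffix matches. State S0 means no match yet; S1 means the last symbol is `q`; S2 means the last 2 symbols are `qp`; S3 means the last 3 symbols are `qpp`. Only S3 accepts. On a mismatch, fall back to the longest proper suffix that is still a prefix of `qpp`.
A 4-state machine:
        p   q  
>  S0   S0  S1 
   S1   S2  S1 
   S2   S3  S1 
 * S3   S0  S1 
(> = start, * = accepting)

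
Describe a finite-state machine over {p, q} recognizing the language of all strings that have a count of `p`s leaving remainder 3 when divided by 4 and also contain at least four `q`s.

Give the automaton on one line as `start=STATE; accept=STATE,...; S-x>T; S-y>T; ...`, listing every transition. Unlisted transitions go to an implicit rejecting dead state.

Build one automaton per condition and run them in lockstep. The first has 4 states tracking the count of `p`s modulo 4; the second has 6 states tracking the count of `q`s, saturating at 5. A product state is a pair (one from each), accepting exactly when both do.
A 24-state machine:
          p    q  
>  S0     S1   S2 
   S1     S3   S4 
   S2     S4   S5 
   S3     S6   S7 
   S4     S7   S8 
   S5     S8   S9 
   S6     S0  S10 
   S7    S10  S11 
   S8    S11  S12 
   S9    S12  S13 
   S10    S2  S14 
   S11   S14  S15 
   S12   S15  S16 
   S13   S16  S17 
   S14    S5  S18 
   S15   S18  S19 
   S16   S19  S20 
   S17   S20  S17 
   S18    S9  S21 
   S19   S21  S22 
   S20   S22  S20 
 * S21   S13  S23 
   S22   S23  S22 
 * S23   S17  S23 
(> = start, * = accepting)

start=S0; accept=S21,S23; S0-p>S1; S0-q>S2; S1-p>S3; S1-q>S4; S2-p>S4; S2-q>S5; S3-p>S6; S3-q>S7; S4-p>S7; S4-q>S8; S5-p>S8; S5-q>S9; S6-p>S0; S6-q>S10; S7-p>S10; S7-q>S11; S8-p>S11; S8-q>S12; S9-p>S12; S9-q>S13; S10-p>S2; S10-q>S14; S11-p>S14; S11-q>S15; S12-p>S15; S12-q>S16; S13-p>S16; S13-q>S17; S14-p>S5; S14-q>S18; S15-p>S18; S15-q>S19; S16-p>S19; S16-q>S20; S17-p>S20; S17-q>S17; S18-p>S9; S18-q>S21; S19-p>S21; S19-q>S22; S20-p>S22; S20-q>S20; S21-p>S13; S21-q>S23; S22-p>S23; S22-q>S22; S23-p>S17; S23-q>S23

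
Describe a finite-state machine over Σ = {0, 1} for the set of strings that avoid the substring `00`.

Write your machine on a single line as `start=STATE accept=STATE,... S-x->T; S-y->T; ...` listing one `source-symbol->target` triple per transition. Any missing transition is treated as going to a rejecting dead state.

Track partial matches of the forbidden pattern `00`. State S2 is a dead state reached once `00` has occurred; every other state accepts. S0 means no part of `00` is currently matched.
A 3-state machine:
        0   1  
>* S0   S1  S0 
 * S1   S2  S0 
   S2   S2  S2 
(> = start, * = accepting)

start=S0; accept=S0,S1; S0-0->S1; S0-1->S0; S1-0->S2; S1-1->S0; S2-0->S2; S2-1->S2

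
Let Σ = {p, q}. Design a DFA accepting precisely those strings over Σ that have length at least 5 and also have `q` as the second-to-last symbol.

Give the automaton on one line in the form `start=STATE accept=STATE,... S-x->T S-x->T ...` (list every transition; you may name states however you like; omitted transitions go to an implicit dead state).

Run two small machines in parallel and take their product. One (7 states) tracks the input length, saturating at 6; the other (7 states) tracks the last 2 symbols read. Each combined state is a pair, one component from each; accept when both components accept.
A 23-state machine:
          p    q  
>  S0     S1   S2 
   S1     S3   S4 
   S2     S5   S6 
   S3     S7   S8 
   S4     S9  S10 
   S5     S7   S8 
   S6     S9  S10 
   S7    S11  S12 
   S8    S13  S14 
   S9    S11  S12 
   S10   S13  S14 
   S11   S15  S16 
   S12   S17  S18 
   S13   S15  S16 
   S14   S17  S18 
   S15   S19  S20 
   S16   S21  S22 
 * S17   S19  S20 
 * S18   S21  S22 
   S19   S19  S20 
   S20   S21  S22 
 * S21   S19  S20 
 * S22   S21  S22 
(> = start, * = accepting)

start=S0 accept=S17,S18,S21,S22 S0-p->S1 S0-q->S2 S1-p->S3 S1-q->S4 S2-p->S5 S2-q->S6 S3-p->S7 S3-q->S8 S4-p->S9 S4-q->S10 S5-p->S7 S5-q->S8 S6-p->S9 S6-q->S10 S7-p->S11 S7-q->S12 S8-p->S13 S8-q->S14 S9-p->S11 S9-q->S12 S10-p->S13 S10-q->S14 S11-p->S15 S11-q->S16 S12-p->S17 S12-q->S18 S13-p->S15 S13-q->S16 S14-p->S17 S14-q->S18 S15-p->S19 S15-q->S20 S16-p->S21 S16-q->S22 S17-p->S19 S17-q->S20 S18-p->S21 S18-q->S22 S19-p->S19 S19-q->S20 S20-p->S21 S20-q->S22 S21-p->S19 S21-q->S20 S22-p->S21 S22-q->S22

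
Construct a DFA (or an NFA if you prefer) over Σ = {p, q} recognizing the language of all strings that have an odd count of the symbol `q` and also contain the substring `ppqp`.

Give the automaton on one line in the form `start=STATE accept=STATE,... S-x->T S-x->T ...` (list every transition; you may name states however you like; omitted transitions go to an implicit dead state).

Build one automaton per condition and run them in lockstep. The first has 2 states tracking the count of `q`s modulo 2; the second has 5 states tracking whether and how much of `ppqp` has been seen. A product state is a pair (one from each), accepting exactly when both do.
10 states suffice.
       p  q 
>  A   B  C 
   B   D  C 
   C   E  A 
   D   D  F 
   E   G  A 
   F   H  A 
   G   G  I 
 * H   H  J 
   I   J  C 
   J   J  H 
(> = start, * = accepting)

start=A accept=H A-p->B A-q->C B-p->D B-q->C C-p->E C-q->A D-p->D D-q->F E-p->G E-q->A F-p->H F-q->A G-p->G G-q->I H-p->H H-q->J I-p->J I-q->C J-p->J J-q->H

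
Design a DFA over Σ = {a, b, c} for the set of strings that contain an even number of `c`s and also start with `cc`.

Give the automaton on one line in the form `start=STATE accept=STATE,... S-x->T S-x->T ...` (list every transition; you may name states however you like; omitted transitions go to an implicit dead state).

Handle the two conditions separately and then intersect. One (2 states) tracks the count of `c`s modulo 2; the other (4 states) tracks whether the input so far still matches the prefix `cc`. Each combined state is a pair, one component from each; accept when both components accept.
6 states suffice.
        a   b   c  
>  q0   q1  q1  q2 
   q1   q1  q1  q3 
   q2   q3  q3  q4 
   q3   q3  q3  q1 
 * q4   q4  q4  q5 
   q5   q5  q5  q4 
(> = start, * = accepting)

start=q0 accept=q4 q0-a->q1 q0-b->q1 q0-c->q2 q1-a->q1 q1-b->q1 q1-c->q3 q2-a->q3 q2-b->q3 q2-c->q4 q3-a->q3 q3-b->q3 q3-c->q1 q4-a->q4 q4-b->q4 q4-c->q5 q5-a->q5 q5-b->q5 q5-c->q4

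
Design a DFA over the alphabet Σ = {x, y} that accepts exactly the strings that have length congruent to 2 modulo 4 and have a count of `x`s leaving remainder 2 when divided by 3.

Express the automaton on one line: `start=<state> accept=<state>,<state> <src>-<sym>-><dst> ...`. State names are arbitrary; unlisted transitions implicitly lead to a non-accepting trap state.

start=q0 accept=q3 q0-x->q1 q0-y->q2 q1-x->q3 q1-y->q4 q2-x->q4 q2-y->q5 q3-x->q6 q3-y->q7 q4-x->q7 q4-y->q8 q5-x->q8 q5-y->q6 q6-x->q9 q6-y->q0 q7-x->q0 q7-y->q10 q8-x->q10 q8-y->q9 q9-x->q11 q9-y->q1 q10-x->q2 q10-y->q11 q11-x->q5 q11-y->q3

Handle the two conditions separately and then intersect. One (4 states) tracks the input length modulo 4; the other (3 states) tracks the count of `x`s modulo 3. Each combined state is a pair, one component from each; accept when both components accept.
          x    y  
>  q0     q1   q2 
   q1     q3   q4 
   q2     q4   q5 
 * q3     q6   q7 
   q4     q7   q8 
   q5     q8   q6 
   q6     q9   q0 
   q7     q0  q10 
   q8    q10   q9 
   q9    q11   q1 
   q10    q2  q11 
   q11    q5   q3 
(> = start, * = accepting)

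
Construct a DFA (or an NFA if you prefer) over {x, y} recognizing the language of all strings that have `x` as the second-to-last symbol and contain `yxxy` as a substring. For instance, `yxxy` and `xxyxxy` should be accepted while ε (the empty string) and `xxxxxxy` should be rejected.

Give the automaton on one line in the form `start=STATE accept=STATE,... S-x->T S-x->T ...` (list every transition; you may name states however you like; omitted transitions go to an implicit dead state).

Build one automaton per condition and run them in lockstep. The first has 7 states tracking the last 2 symbols read; the second has 5 states tracking whether and how much of `yxxy` has been seen. A product state is a pair (one from each), accepting exactly when both do. Equivalent product states are then merged.
With 8 states:
        x   y  
>  q0   q0  q1 
   q1   q2  q1 
   q2   q3  q1 
   q3   q0  q4 
 * q4   q5  q6 
   q5   q7  q4 
   q6   q5  q6 
 * q7   q7  q4 
(> = start, * = accepting)

start=q0 accept=q4,q7 q0-x->q0 q0-y->q1 q1-x->q2 q1-y->q1 q2-x->q3 q2-y->q1 q3-x->q0 q3-y->q4 q4-x->q5 q4-y->q6 q5-x->q7 q5-y->q4 q6-x->q5 q6-y->q6 q7-x->q7 q7-y->q4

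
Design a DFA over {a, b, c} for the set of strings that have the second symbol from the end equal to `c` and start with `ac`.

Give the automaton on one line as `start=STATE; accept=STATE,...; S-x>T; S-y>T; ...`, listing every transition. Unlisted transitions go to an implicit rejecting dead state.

Run two small machines in parallel and take their product. The first has 13 states tracking the last 2 symbols read; the second has 4 states tracking whether the input so far still matches the prefix `ac`. A product state is a pair (one from each), accepting exactly when both do. Equivalent product states are then merged.
7 states suffice.
        a   b   c  
>  s0   s1  s2  s2 
   s1   s2  s2  s3 
   s2   s2  s2  s2 
   s3   s4  s4  s5 
 * s4   s6  s6  s3 
 * s5   s4  s4  s5 
   s6   s6  s6  s3 
(> = start, * = accepting)

start=s0; accept=s4,s5; s0-a>s1; s0-b>s2; s0-c>s2; s1-a>s2; s1-b>s2; s1-c>s3; s2-a>s2; s2-b>s2; s2-c>s2; s3-a>s4; s3-b>s4; s3-c>s5; s4-a>s6; s4-b>s6; s4-c>s3; s5-a>s4; s5-b>s4; s5-c>s5; s6-a>s6; s6-b>s6; s6-c>s3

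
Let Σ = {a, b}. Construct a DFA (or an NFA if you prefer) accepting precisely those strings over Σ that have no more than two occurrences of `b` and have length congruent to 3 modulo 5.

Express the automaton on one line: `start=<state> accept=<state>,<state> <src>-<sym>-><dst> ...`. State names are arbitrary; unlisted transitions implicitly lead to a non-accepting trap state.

start=s0 accept=s6,s7,s8 s0-a->s1 s0-b->s2 s1-a->s3 s1-b->s4 s2-a->s4 s2-b->s5 s3-a->s6 s3-b->s7 s4-a->s7 s4-b->s8 s5-a->s8 s5-b->s9 s6-a->s10 s6-b->s11 s7-a->s11 s7-b->s12 s8-a->s12 s8-b->s13 s9-a->s13 s9-b->s13 s10-a->s0 s10-b->s14 s11-a->s14 s11-b->s15 s12-a->s15 s12-b->s16 s13-a->s16 s13-b->s16 s14-a->s2 s14-b->s17 s15-a->s17 s15-b->s18 s16-a->s18 s16-b->s18 s17-a->s5 s17-b->s19 s18-a->s19 s18-b->s19 s19-a->s9 s19-b->s9

Build one automaton per condition and run them in lockstep. One (4 states) tracks the count of `b`s, saturating at 3; the other (5 states) tracks the input length modulo 5. Each combined state is a pair, one component from each; accept when both components accept.
With 20 states:
          a    b  
>  s0     s1   s2 
   s1     s3   s4 
   s2     s4   s5 
   s3     s6   s7 
   s4     s7   s8 
   s5     s8   s9 
 * s6    s10  s11 
 * s7    s11  s12 
 * s8    s12  s13 
   s9    s13  s13 
   s10    s0  s14 
   s11   s14  s15 
   s12   s15  s16 
   s13   s16  s16 
   s14    s2  s17 
   s15   s17  s18 
   s16   s18  s18 
   s17    s5  s19 
   s18   s19  s19 
   s19    s9   s9 
(> = start, * = accepting)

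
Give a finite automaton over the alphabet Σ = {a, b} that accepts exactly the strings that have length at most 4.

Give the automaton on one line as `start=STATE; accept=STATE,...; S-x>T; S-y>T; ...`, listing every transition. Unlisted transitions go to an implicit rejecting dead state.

We only need to distinguish lengths 0, 1, …, 4, and '>4'. Chain q0 → q1 → q2 → q3 → q4 → q5 on every symbol, with q5 looping. Accepting states: {q0, q1, q2, q3, q4}.
6 states suffice.
        a   b  
>* q0   q1  q1 
 * q1   q2  q2 
 * q2   q3  q3 
 * q3   q4  q4 
 * q4   q5  q5 
   q5   q5  q5 
(> = start, * = accepting)

start=q0; accept=q0,q1,q2,q3,q4; q0-a>q1; q0-b>q1; q1-a>q2; q1-b>q2; q2-a>q3; q2-b>q3; q3-a>q4; q3-b>q4; q4-a>q5; q4-b>q5; q5-a>q5; q5-b>q5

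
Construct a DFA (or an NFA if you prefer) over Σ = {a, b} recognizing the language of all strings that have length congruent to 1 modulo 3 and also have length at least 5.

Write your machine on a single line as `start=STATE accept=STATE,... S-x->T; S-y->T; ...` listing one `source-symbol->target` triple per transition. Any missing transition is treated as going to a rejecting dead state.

Handle the two conditions separately and then intersect. The first has 3 states tracking the input length modulo 3; the second has 7 states tracking the input length, saturating at 6. A product state is a pair (one from each), accepting exactly when both do. After merging equivalent states the machine shrinks.
With 8 states:
        a   b  
>  q0   q1  q1 
   q1   q2  q2 
   q2   q3  q3 
   q3   q4  q4 
   q4   q5  q5 
   q5   q6  q6 
   q6   q7  q7 
 * q7   q5  q5 
(> = start, * = accepting)

start=q0; accept=q7; q0-a->q1; q0-b->q1; q1-a->q2; q1-b->q2; q2-a->q3; q2-b->q3; q3-a->q4; q3-b->q4; q4-a->q5; q4-b->q5; q5-a->q6; q5-b->q6; q6-a->q7; q6-b->q7; q7-a->q5; q7-b->q5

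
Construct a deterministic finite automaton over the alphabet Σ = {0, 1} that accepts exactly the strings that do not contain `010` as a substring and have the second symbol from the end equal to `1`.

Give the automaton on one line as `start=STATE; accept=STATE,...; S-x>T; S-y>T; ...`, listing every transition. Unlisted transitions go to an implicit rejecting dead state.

start=q0; accept=q5,q6; q0-0>q1; q0-1>q2; q1-0>q3; q1-1>q4; q2-0>q5; q2-1>q6; q3-0>q3; q3-1>q4; q4-0>q7; q4-1>q6; q5-0>q3; q5-1>q4; q6-0>q5; q6-1>q6; q7-0>q8; q7-1>q9; q8-0>q8; q8-1>q9; q9-0>q7; q9-1>q10; q10-0>q7; q10-1>q10

Run two small machines in parallel and take their product. The first has 4 states tracking partial matches of the forbidden pattern `010`; the second has 7 states tracking the last 2 symbols read. A product state is a pair (one from each), accepting exactly when both do.
11 states suffice.
          0    1  
>  q0     q1   q2 
   q1     q3   q4 
   q2     q5   q6 
   q3     q3   q4 
   q4     q7   q6 
 * q5     q3   q4 
 * q6     q5   q6 
   q7     q8   q9 
   q8     q8   q9 
   q9     q7  q10 
   q10    q7  q10 
(> = start, * = accepting)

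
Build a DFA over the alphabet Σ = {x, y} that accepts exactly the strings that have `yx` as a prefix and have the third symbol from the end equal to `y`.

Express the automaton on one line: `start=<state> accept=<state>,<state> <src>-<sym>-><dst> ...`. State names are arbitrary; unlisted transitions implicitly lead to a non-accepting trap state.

start=s0 accept=s4,s5,s9,s10 s0-x->s1 s0-y->s2 s1-x->s1 s1-y->s1 s2-x->s3 s2-y->s1 s3-x->s4 s3-y->s5 s4-x->s6 s4-y->s7 s5-x->s3 s5-y->s8 s6-x->s6 s6-y->s7 s7-x->s3 s7-y->s8 s8-x->s9 s8-y->s10 s9-x->s4 s9-y->s5 s10-x->s9 s10-y->s10

Build one automaton per condition and run them in lockstep. The first has 4 states tracking whether the input so far still matches the prefix `yx`; the second has 15 states tracking the last 3 symbols read. A product state is a pair (one from each), accepting exactly when both do. Equivalent product states are then merged.
11 states suffice.
          x    y  
>  s0     s1   s2 
   s1     s1   s1 
   s2     s3   s1 
   s3     s4   s5 
 * s4     s6   s7 
 * s5     s3   s8 
   s6     s6   s7 
   s7     s3   s8 
   s8     s9  s10 
 * s9     s4   s5 
 * s10    s9  s10 
(> = start, * = accepting)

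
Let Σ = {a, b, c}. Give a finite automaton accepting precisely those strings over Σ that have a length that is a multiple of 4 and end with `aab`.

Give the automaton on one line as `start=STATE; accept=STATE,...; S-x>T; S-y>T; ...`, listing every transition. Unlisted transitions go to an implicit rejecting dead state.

start=S0; accept=S11; S0-a>S1; S0-b>S2; S0-c>S2; S1-a>S3; S1-b>S4; S1-c>S4; S2-a>S5; S2-b>S4; S2-c>S4; S3-a>S6; S3-b>S7; S3-c>S8; S4-a>S9; S4-b>S8; S4-c>S8; S5-a>S6; S5-b>S8; S5-c>S8; S6-a>S10; S6-b>S11; S6-c>S0; S7-a>S12; S7-b>S0; S7-c>S0; S8-a>S12; S8-b>S0; S8-c>S0; S9-a>S10; S9-b>S0; S9-c>S0; S10-a>S13; S10-b>S14; S10-c>S2; S11-a>S1; S11-b>S2; S11-c>S2; S12-a>S13; S12-b>S2; S12-c>S2; S13-a>S3; S13-b>S15; S13-c>S4; S14-a>S5; S14-b>S4; S14-c>S4; S15-a>S9; S15-b>S8; S15-c>S8

Run two small machines in parallel and take their product. The first has 4 states tracking the input length modulo 4; the second has 4 states tracking how much of the suffix `aab` has currently been matched. A product state is a pair (one from each), accepting exactly when both do.
With 16 states:
          a    b    c  
>  S0     S1   S2   S2 
   S1     S3   S4   S4 
   S2     S5   S4   S4 
   S3     S6   S7   S8 
   S4     S9   S8   S8 
   S5     S6   S8   S8 
   S6    S10  S11   S0 
   S7    S12   S0   S0 
   S8    S12   S0   S0 
   S9    S10   S0   S0 
   S10   S13  S14   S2 
 * S11    S1   S2   S2 
   S12   S13   S2   S2 
   S13    S3  S15   S4 
   S14    S5   S4   S4 
   S15    S9   S8   S8 
(> = start, * = accepting)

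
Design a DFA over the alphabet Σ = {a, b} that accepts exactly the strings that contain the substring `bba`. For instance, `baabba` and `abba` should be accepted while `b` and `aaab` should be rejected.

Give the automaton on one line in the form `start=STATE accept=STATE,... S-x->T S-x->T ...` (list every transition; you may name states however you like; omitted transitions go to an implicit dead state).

States q0..q2 record the length of the longest prefix of `bba` that matches the current input suffix. Reaching q3 means `bba` has been seen, and we stay there forever. Accept from q3.
        a   b  
>  q0   q0  q1 
   q1   q0  q2 
   q2   q3  q2 
 * q3   q3  q3 
(> = start, * = accepting)

start=q0 accept=q3 q0-a->q0 q0-b->q1 q1-a->q0 q1-b->q2 q2-a->q3 q2-b->q2 q3-a->q3 q3-b->q3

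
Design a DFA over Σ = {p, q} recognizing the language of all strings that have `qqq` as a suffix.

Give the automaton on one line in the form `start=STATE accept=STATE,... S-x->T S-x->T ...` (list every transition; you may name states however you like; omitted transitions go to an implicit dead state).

start=s0 accept=s3 s0-p->s0 s0-q->s1 s1-p->s0 s1-q->s2 s2-p->s0 s2-q->s3 s3-p->s0 s3-q->s3

Remember how much of `qqq` the current input suffix matches. State s0 means no match yet; s1 means the last symbol is `q`; s2 means the last 2 symbols are `qq`; s3 means the last 3 symbols are `qqq`. Only s3 accepts. On a mismatch, fall back to the longest proper suffix that is still a prefix of `qqq`.
With 4 states:
        p   q  
>  s0   s0  s1 
   s1   s0  s2 
   s2   s0  s3 
 * s3   s0  s3 
(> = start, * = accepting)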